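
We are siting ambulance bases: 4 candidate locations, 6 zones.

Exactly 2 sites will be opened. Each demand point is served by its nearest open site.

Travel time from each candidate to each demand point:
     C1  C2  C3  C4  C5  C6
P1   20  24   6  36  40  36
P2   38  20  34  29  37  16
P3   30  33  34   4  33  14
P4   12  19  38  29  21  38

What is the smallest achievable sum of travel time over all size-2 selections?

101

Open {P1, P3}.
  C1→P1 20, C2→P1 24, C3→P1 6, C4→P3 4, C5→P3 33, C6→P3 14  ⇒ total 101.
Compare {P3, P4}: total 104.
Compare {P1, P4}: total 123.
No size-2 selection does better; minimum is 101.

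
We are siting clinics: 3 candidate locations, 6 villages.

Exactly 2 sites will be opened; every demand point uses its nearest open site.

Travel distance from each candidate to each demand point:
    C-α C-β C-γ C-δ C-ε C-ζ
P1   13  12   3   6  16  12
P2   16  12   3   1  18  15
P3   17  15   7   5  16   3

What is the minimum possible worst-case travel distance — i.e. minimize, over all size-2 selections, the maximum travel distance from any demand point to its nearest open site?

Open {P1, P2}.
  Farthest demand point is C-ε at travel distance 16 (to P1); all others are ≤ 16.
With {P1, P3} the worst case is 16.
With {P2, P3} the worst case is 16.
No size-2 selection achieves below 16.

16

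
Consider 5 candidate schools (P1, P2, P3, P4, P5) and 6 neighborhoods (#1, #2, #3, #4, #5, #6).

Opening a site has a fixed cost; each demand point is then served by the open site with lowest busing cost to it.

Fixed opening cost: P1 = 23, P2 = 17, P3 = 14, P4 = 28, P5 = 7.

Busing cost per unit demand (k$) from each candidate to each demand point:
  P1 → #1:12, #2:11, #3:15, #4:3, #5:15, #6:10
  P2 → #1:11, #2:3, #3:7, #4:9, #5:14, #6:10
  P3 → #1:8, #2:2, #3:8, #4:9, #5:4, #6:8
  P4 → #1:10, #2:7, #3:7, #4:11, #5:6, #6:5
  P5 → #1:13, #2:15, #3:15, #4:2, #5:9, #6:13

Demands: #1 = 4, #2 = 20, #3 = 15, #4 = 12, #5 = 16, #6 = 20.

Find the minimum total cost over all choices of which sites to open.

414

Open {P3, P4, P5}: assign each demand point to its cheapest open site.
  #1→P3 4×8=32, #2→P3 20×2=40, #3→P4 15×7=105, #4→P5 12×2=24, #5→P3 16×4=64, #6→P4 20×5=100
  busing cost 365, fixed 49 → total 414.
Compare {P2, P3, P4, P5}: busing cost 365 + fixed 66 = 431.
Compare {P1, P3, P4, P5}: busing cost 365 + fixed 72 = 437.
Compare {P1, P3, P4}: busing cost 377 + fixed 65 = 442.
All other subsets cost ≥ 431. Minimum total cost: 414.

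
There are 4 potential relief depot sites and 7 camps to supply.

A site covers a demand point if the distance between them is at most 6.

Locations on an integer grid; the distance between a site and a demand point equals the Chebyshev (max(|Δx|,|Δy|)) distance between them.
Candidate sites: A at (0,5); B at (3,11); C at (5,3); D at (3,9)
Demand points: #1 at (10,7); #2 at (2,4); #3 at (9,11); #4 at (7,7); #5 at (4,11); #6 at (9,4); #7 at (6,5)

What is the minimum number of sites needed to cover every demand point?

2

Coverage sets (demand points within 6 of each site):
  A: {#2, #5, #7}
  B: {#3, #4, #5, #7}
  C: {#1, #2, #4, #6, #7}
  D: {#2, #3, #4, #5, #6, #7}
No single site covers all 7 demand points.
But {B, C} covers everything, so the minimum is 2.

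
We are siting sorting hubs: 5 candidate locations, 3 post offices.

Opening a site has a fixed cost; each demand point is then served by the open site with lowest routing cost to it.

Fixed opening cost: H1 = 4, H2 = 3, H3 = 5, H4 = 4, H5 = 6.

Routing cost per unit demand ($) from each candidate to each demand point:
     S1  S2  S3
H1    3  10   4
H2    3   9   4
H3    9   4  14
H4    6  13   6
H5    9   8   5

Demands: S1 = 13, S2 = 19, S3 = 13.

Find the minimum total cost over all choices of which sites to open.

Open {H2, H3}: assign each demand point to its cheapest open site.
  S1→H2 13×3=39, S2→H3 19×4=76, S3→H2 13×4=52
  routing cost 167, fixed 8 → total 175.
Compare {H1, H3}: routing cost 167 + fixed 9 = 176.
Compare {H1, H2, H3}: routing cost 167 + fixed 12 = 179.
Compare {H2, H3, H4}: routing cost 167 + fixed 12 = 179.
All other subsets cost ≥ 176. Minimum total cost: 175.

175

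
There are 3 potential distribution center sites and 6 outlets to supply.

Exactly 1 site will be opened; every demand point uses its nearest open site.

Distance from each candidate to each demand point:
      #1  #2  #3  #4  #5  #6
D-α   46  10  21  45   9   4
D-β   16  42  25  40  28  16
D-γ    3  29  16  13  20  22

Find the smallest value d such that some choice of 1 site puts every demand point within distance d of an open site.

Open {D-γ}.
  Farthest demand point is #2 at distance 29 (to D-γ); all others are ≤ 29.
With {D-β} the worst case is 42.
With {D-α} the worst case is 46.
No size-1 selection achieves below 29.

29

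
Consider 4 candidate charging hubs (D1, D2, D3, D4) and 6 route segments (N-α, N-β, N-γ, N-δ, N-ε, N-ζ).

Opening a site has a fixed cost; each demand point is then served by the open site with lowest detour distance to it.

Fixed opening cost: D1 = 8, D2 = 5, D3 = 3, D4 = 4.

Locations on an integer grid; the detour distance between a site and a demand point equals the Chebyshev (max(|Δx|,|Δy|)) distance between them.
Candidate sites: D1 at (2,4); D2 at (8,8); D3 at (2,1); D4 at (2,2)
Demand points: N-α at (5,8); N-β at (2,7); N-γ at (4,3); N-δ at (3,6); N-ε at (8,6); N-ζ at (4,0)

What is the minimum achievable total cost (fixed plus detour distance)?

Open {D2, D4}: assign each demand point to its cheapest open site.
  N-α→D2 3, N-β→D4 5, N-γ→D4 2, N-δ→D4 4, N-ε→D2 2, N-ζ→D4 2
  detour distance 18, fixed 9 → total 27.
Compare {D2, D3}: detour distance 20 + fixed 8 = 28.
Compare {D1}: detour distance 21 + fixed 8 = 29.
Compare {D4}: detour distance 25 + fixed 4 = 29.
All other subsets cost ≥ 28. Minimum total cost: 27.

27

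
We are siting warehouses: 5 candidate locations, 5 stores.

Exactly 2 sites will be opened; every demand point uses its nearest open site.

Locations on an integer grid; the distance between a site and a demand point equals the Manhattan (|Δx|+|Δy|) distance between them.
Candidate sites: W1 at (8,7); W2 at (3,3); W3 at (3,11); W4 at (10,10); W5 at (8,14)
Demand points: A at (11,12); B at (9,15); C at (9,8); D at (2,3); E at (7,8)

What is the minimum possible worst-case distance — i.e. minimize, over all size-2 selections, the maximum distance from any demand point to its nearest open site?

6

Open {W2, W4}.
  Farthest demand point is B at distance 6 (to W4); all others are ≤ 6.
With {W2, W5} the worst case is 7.
With {W1, W2} the worst case is 9.
No size-2 selection achieves below 6.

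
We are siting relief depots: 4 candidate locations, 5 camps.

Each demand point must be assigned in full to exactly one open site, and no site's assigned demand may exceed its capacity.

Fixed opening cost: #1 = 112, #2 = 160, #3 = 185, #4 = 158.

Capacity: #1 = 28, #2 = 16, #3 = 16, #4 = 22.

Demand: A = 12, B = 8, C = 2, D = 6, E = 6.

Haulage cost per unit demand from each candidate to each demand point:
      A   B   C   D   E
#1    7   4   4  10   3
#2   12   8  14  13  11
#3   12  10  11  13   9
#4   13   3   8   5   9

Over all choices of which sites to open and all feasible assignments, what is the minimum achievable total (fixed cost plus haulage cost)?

434

Open {#1, #4}; cheapest assignment that respects the capacities:
  #1 (cap 28, load 20): A, C, E — cost 12×7 + 2×4 + 6×3 = 110
  #4 (cap 22, load 14): B, D — cost 8×3 + 6×5 = 54
  Shipping 164, fixed 270 → total 434.
  Any other capacity-feasible assignment to {#1, #4} ships for at least 164.
Compare {#1, #2}: its best feasible assignment gives total 492.
Compare {#1, #3}: its best feasible assignment gives total 517.
Every other set of open sites that can feasibly serve all demand totals ≥ 492 even under its best assignment. Minimum: 434.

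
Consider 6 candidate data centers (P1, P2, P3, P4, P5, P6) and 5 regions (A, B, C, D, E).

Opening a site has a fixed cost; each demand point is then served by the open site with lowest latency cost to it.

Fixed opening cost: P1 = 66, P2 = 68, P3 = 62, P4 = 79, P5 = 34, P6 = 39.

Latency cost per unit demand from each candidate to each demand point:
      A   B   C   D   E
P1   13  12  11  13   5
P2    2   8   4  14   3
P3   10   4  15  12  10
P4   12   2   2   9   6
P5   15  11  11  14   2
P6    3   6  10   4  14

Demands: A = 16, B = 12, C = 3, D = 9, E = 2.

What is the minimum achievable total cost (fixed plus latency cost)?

244

Open {P4, P6}: assign each demand point to its cheapest open site.
  A→P6 16×3=48, B→P4 12×2=24, C→P4 3×2=6, D→P6 9×4=36, E→P4 2×6=12
  latency cost 126, fixed 118 → total 244.
Compare {P6}: latency cost 214 + fixed 39 = 253.
Compare {P5, P6}: latency cost 190 + fixed 73 = 263.
Compare {P2, P6}: latency cost 158 + fixed 107 = 265.
All other subsets cost ≥ 253. Minimum total cost: 244.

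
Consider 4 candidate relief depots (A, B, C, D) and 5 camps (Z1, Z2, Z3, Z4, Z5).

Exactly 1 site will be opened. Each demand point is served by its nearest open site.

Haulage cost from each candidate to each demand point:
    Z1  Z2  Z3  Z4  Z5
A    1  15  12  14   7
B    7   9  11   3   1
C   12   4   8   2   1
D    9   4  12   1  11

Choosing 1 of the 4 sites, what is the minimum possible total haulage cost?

Open {C}.
  Z1→C 12, Z2→C 4, Z3→C 8, Z4→C 2, Z5→C 1  ⇒ total 27.
Compare {B}: total 31.
Compare {D}: total 37.
No size-1 selection does better; minimum is 27.

27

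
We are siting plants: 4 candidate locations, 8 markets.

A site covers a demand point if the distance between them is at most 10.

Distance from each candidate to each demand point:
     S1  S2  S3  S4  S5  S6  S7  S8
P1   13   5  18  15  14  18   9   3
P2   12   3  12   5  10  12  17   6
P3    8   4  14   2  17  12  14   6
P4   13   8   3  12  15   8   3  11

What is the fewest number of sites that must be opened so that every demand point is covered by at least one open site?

3

Coverage sets (demand points within 10 of each site):
  P1: {S2, S7, S8}
  P2: {S2, S4, S5, S8}
  P3: {S1, S2, S4, S8}
  P4: {S2, S3, S6, S7}
No 2 sites suffice: every size-2 union leaves at least one demand point uncovered.
But {P2, P3, P4} covers everything, so the minimum is 3.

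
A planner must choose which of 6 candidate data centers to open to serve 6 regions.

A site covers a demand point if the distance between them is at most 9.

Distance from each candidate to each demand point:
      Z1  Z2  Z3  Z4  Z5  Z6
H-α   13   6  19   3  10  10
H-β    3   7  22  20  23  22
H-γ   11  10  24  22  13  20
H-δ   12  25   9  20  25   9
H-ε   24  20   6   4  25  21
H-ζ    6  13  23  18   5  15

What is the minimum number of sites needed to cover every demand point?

3

Coverage sets (demand points within 9 of each site):
  H-α: {Z2, Z4}
  H-β: {Z1, Z2}
  H-γ: {}
  H-δ: {Z3, Z6}
  H-ε: {Z3, Z4}
  H-ζ: {Z1, Z5}
No 2 sites suffice: every size-2 union leaves at least one demand point uncovered.
But {H-α, H-δ, H-ζ} covers everything, so the minimum is 3.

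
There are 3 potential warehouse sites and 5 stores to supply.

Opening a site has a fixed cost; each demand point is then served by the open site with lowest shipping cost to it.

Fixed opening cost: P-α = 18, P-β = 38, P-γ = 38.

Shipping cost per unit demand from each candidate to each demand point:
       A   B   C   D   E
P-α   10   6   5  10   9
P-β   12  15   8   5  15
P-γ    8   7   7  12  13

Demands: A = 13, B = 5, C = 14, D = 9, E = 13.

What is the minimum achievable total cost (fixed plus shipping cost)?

Open {P-α, P-β}: assign each demand point to its cheapest open site.
  A→P-α 13×10=130, B→P-α 5×6=30, C→P-α 14×5=70, D→P-β 9×5=45, E→P-α 13×9=117
  shipping cost 392, fixed 56 → total 448.
Compare {P-α}: shipping cost 437 + fixed 18 = 455.
Compare {P-α, P-β, P-γ}: shipping cost 366 + fixed 94 = 460.
Compare {P-α, P-γ}: shipping cost 411 + fixed 56 = 467.
All other subsets cost ≥ 455. Minimum total cost: 448.

448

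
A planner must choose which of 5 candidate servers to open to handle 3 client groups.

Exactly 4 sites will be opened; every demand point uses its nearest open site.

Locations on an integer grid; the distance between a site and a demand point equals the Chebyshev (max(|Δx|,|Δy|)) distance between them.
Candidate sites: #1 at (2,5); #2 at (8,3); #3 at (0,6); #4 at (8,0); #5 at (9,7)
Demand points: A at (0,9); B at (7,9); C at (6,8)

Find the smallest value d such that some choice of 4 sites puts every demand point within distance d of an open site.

3

Open {#1, #2, #3, #5}.
  Farthest demand point is A at distance 3 (to #3); all others are ≤ 3.
With {#1, #3, #4, #5} the worst case is 3.
With {#2, #3, #4, #5} the worst case is 3.
No size-4 selection achieves below 3.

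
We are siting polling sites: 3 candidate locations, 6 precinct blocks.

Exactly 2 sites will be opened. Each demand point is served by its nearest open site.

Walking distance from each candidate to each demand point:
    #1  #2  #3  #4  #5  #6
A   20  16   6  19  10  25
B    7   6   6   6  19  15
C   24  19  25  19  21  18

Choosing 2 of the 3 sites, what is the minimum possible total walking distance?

50

Open {A, B}.
  #1→B 7, #2→B 6, #3→A 6, #4→B 6, #5→A 10, #6→B 15  ⇒ total 50.
Compare {B, C}: total 59.
Compare {A, C}: total 89.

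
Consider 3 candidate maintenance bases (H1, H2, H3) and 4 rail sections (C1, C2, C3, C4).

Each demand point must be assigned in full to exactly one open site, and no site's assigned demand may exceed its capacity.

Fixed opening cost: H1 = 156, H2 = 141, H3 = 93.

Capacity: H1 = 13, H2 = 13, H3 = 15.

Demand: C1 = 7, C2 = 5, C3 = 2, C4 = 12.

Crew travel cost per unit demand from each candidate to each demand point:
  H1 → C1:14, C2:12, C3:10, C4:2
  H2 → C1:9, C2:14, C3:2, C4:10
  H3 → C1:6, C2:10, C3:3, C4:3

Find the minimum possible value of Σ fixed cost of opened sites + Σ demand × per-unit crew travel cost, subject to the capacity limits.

371

Open {H1, H3}; cheapest assignment that respects the capacities:
  H1 (cap 13, load 12): C4 — cost 12×2 = 24
  H3 (cap 15, load 14): C1, C2, C3 — cost 7×6 + 5×10 + 2×3 = 98
  Shipping 122, fixed 249 → total 371.
  Any other capacity-feasible assignment to {H1, H3} ships for at least 122.
Compare {H2, H3}: its best feasible assignment gives total 409.
Compare {H1, H2, H3}: its best feasible assignment gives total 510.
Every other set of open sites that can feasibly serve all demand totals ≥ 409 even under its best assignment. Minimum: 371.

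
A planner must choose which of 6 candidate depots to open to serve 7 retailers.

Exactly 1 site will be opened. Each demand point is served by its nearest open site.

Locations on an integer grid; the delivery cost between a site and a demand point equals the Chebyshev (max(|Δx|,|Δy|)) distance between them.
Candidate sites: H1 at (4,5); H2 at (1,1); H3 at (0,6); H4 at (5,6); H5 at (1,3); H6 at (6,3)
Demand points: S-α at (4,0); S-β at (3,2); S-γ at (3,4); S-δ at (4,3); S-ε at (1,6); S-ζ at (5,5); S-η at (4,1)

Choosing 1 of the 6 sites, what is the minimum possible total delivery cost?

Open {H1}.
  S-α→H1 5, S-β→H1 3, S-γ→H1 1, S-δ→H1 2, S-ε→H1 3, S-ζ→H1 1, S-η→H1 4  ⇒ total 19.
Compare {H5}: total 20.
Compare {H6}: total 20.
No size-1 selection does better; minimum is 19.

19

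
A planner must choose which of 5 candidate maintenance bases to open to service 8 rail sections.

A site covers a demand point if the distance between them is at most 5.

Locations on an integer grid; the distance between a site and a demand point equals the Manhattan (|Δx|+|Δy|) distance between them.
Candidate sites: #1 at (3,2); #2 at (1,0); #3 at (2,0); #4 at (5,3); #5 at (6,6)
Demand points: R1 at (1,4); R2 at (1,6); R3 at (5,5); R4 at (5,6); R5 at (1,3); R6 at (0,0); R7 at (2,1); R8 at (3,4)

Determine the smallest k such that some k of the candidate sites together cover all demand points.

2

Coverage sets (demand points within 5 of each site):
  #1: {R1, R3, R5, R6, R7, R8}
  #2: {R1, R5, R6, R7}
  #3: {R1, R5, R6, R7, R8}
  #4: {R1, R3, R4, R5, R7, R8}
  #5: {R2, R3, R4, R8}
No single site covers all 8 demand points.
But {#1, #5} covers everything, so the minimum is 2.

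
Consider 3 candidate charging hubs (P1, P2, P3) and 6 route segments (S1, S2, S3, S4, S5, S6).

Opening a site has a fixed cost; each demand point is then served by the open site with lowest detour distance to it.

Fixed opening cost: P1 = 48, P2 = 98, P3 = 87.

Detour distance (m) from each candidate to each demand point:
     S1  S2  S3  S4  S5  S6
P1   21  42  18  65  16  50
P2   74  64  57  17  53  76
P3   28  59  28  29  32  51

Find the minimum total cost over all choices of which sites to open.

260

Open {P1}: assign each demand point to its cheapest open site.
  S1→P1 21, S2→P1 42, S3→P1 18, S4→P1 65, S5→P1 16, S6→P1 50
  detour distance 212, fixed 48 → total 260.
Compare {P1, P2}: detour distance 164 + fixed 146 = 310.
Compare {P1, P3}: detour distance 176 + fixed 135 = 311.
Compare {P3}: detour distance 227 + fixed 87 = 314.
All other subsets cost ≥ 310. Minimum total cost: 260.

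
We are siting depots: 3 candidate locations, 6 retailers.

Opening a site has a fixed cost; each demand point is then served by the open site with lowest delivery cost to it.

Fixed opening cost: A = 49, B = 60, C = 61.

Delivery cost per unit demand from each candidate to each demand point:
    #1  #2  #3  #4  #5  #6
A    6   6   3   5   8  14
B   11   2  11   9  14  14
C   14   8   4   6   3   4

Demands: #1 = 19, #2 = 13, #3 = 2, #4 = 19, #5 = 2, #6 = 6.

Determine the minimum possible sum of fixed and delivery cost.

Open {A, C}: assign each demand point to its cheapest open site.
  #1→A 19×6=114, #2→A 13×6=78, #3→A 2×3=6, #4→A 19×5=95, #5→C 2×3=6, #6→C 6×4=24
  delivery cost 323, fixed 110 → total 433.
Compare {A, B, C}: delivery cost 271 + fixed 170 = 441.
Compare {A}: delivery cost 393 + fixed 49 = 442.
Compare {A, B}: delivery cost 341 + fixed 109 = 450.
All other subsets cost ≥ 441. Minimum total cost: 433.

433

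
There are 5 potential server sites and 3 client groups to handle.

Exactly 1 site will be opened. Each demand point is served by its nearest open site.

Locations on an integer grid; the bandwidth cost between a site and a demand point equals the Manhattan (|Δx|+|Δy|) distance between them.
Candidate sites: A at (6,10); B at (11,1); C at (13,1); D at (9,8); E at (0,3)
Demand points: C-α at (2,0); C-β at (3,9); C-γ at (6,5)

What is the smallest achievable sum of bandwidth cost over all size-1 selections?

22

Open {E}.
  C-α→E 5, C-β→E 9, C-γ→E 8  ⇒ total 22.
Compare {A}: total 23.
Compare {D}: total 28.
No size-1 selection does better; minimum is 22.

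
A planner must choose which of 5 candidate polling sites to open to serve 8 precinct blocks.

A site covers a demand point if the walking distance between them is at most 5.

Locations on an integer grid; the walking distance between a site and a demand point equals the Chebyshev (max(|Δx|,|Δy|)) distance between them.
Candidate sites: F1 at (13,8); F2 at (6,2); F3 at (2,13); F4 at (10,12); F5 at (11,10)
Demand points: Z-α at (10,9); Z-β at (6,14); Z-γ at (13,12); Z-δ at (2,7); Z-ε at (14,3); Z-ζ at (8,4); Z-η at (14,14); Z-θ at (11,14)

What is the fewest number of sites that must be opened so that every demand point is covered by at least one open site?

3

Coverage sets (demand points within 5 of each site):
  F1: {Z-α, Z-γ, Z-ε, Z-ζ}
  F2: {Z-δ, Z-ζ}
  F3: {Z-β}
  F4: {Z-α, Z-β, Z-γ, Z-η, Z-θ}
  F5: {Z-α, Z-β, Z-γ, Z-η, Z-θ}
No 2 sites suffice: every size-2 union leaves at least one demand point uncovered.
But {F1, F2, F4} covers everything, so the minimum is 3.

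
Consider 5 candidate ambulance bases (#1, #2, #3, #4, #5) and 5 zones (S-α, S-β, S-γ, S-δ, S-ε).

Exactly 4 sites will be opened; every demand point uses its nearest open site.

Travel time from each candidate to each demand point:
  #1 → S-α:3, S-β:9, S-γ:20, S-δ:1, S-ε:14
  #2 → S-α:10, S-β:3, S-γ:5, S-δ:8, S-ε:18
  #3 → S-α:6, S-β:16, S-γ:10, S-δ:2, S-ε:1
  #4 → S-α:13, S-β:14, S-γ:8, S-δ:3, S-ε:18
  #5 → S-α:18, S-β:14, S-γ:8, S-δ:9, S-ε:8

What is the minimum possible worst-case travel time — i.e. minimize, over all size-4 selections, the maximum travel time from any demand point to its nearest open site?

Open {#1, #2, #3, #4}.
  Farthest demand point is S-γ at travel time 5 (to #2); all others are ≤ 5.
With {#1, #2, #3, #5} the worst case is 5.
With {#2, #3, #4, #5} the worst case is 6.
No size-4 selection achieves below 5.

5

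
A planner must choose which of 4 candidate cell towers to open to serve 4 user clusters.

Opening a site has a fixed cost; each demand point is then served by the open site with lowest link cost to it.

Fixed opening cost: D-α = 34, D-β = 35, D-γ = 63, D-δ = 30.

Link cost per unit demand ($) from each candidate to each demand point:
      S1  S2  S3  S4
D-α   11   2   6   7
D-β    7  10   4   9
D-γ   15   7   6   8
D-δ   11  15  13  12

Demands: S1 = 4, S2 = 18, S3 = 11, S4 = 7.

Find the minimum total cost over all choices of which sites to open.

Open {D-α, D-β}: assign each demand point to its cheapest open site.
  S1→D-β 4×7=28, S2→D-α 18×2=36, S3→D-β 11×4=44, S4→D-α 7×7=49
  link cost 157, fixed 69 → total 226.
Compare {D-α}: link cost 195 + fixed 34 = 229.
Compare {D-α, D-β, D-δ}: link cost 157 + fixed 99 = 256.
Compare {D-α, D-δ}: link cost 195 + fixed 64 = 259.
All other subsets cost ≥ 229. Minimum total cost: 226.

226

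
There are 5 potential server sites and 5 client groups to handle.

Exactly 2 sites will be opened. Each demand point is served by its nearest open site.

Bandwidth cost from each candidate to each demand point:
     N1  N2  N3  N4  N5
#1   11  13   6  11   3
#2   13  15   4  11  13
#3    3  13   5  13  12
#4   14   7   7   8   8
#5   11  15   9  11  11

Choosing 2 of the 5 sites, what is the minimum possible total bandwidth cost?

Open {#3, #4}.
  N1→#3 3, N2→#4 7, N3→#3 5, N4→#4 8, N5→#4 8  ⇒ total 31.
Compare {#1, #3}: total 35.
Compare {#1, #4}: total 35.
No size-2 selection does better; minimum is 31.

31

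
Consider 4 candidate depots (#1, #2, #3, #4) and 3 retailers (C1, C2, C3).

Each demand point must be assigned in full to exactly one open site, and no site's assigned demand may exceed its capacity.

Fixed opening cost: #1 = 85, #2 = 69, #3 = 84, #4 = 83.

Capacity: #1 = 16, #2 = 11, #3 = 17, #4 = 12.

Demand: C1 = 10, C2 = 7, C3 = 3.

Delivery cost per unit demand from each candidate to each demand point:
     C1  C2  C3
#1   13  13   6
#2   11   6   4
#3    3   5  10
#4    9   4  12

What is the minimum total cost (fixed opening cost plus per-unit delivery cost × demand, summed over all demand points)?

Open {#2, #3}; cheapest assignment that respects the capacities:
  #2 (cap 11, load 3): C3 — cost 3×4 = 12
  #3 (cap 17, load 17): C1, C2 — cost 10×3 + 7×5 = 65
  Shipping 77, fixed 153 → total 230.
  Any other capacity-feasible assignment to {#2, #3} ships for at least 77.
Compare {#1, #3}: its best feasible assignment gives total 252.
Compare {#3, #4}: its best feasible assignment gives total 255.
Every other set of open sites that can feasibly serve all demand totals ≥ 252 even under its best assignment. Minimum: 230.

230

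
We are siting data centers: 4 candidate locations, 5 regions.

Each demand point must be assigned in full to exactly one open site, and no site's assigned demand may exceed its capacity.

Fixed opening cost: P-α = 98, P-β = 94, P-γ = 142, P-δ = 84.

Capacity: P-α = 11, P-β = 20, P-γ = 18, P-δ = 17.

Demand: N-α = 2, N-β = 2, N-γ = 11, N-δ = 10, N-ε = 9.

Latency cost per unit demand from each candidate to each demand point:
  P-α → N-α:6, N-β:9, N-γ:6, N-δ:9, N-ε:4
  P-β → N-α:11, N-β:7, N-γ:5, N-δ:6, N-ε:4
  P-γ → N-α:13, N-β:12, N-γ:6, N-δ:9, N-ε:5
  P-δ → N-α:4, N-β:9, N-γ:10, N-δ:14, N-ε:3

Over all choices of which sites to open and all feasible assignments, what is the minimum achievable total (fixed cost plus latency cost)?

Open {P-β, P-δ}; cheapest assignment that respects the capacities:
  P-β (cap 20, load 19): N-δ, N-ε — cost 10×6 + 9×4 = 96
  P-δ (cap 17, load 15): N-α, N-β, N-γ — cost 2×4 + 2×9 + 11×10 = 136
  Shipping 232, fixed 178 → total 410.
  Any other capacity-feasible assignment to {P-β, P-δ} ships for at least 232.
Compare {P-β, P-γ}: its best feasible assignment gives total 448.
Compare {P-α, P-β, P-δ}: its best feasible assignment gives total 451.
Every other set of open sites that can feasibly serve all demand totals ≥ 448 even under its best assignment. Minimum: 410.

410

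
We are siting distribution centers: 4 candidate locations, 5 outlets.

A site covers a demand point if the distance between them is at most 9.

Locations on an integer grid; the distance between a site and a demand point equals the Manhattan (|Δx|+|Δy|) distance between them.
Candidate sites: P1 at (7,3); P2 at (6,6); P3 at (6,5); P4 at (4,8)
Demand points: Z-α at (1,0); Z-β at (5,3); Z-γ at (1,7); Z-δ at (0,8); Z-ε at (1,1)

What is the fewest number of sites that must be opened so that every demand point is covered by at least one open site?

Coverage sets (demand points within 9 of each site):
  P1: {Z-α, Z-β, Z-ε}
  P2: {Z-β, Z-γ, Z-δ}
  P3: {Z-β, Z-γ, Z-δ, Z-ε}
  P4: {Z-β, Z-γ, Z-δ}
No single site covers all 5 demand points.
But {P1, P2} covers everything, so the minimum is 2.

2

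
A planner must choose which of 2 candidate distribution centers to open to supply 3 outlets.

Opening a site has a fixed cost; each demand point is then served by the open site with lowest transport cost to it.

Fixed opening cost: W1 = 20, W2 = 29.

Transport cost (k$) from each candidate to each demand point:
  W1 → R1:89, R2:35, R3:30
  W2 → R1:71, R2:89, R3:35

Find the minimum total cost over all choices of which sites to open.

174

Open {W1}: assign each demand point to its cheapest open site.
  R1→W1 89, R2→W1 35, R3→W1 30
  transport cost 154, fixed 20 → total 174.
Compare {W1, W2}: transport cost 136 + fixed 49 = 185.
Compare {W2}: transport cost 195 + fixed 29 = 224.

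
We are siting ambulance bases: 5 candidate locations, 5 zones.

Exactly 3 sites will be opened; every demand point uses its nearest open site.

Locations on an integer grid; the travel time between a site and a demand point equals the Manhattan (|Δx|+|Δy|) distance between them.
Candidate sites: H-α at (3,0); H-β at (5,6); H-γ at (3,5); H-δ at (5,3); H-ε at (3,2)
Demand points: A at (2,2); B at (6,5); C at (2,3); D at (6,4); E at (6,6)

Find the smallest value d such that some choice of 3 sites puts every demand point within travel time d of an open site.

Open {H-β, H-δ, H-ε}.
  Farthest demand point is B at travel time 2 (to H-β); all others are ≤ 2.
With {H-α, H-β, H-γ} the worst case is 3.
With {H-α, H-β, H-δ} the worst case is 3.
No size-3 selection achieves below 2.

2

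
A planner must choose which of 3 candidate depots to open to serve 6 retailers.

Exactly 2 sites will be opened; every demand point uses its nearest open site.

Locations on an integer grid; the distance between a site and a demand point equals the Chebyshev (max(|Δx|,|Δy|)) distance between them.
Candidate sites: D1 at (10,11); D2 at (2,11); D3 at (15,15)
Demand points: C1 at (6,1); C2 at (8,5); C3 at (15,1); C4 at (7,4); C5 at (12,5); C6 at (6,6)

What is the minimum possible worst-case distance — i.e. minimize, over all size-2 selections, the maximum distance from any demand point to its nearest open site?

10

Open {D1, D2}.
  Farthest demand point is C1 at distance 10 (to D1); all others are ≤ 10.
With {D1, D3} the worst case is 10.
With {D2, D3} the worst case is 13.
No size-2 selection achieves below 10.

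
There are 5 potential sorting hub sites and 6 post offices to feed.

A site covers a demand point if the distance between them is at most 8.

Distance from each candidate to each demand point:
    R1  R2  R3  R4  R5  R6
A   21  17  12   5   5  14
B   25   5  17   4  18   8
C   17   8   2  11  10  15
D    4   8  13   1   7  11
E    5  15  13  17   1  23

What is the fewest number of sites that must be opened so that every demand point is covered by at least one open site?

Coverage sets (demand points within 8 of each site):
  A: {R4, R5}
  B: {R2, R4, R6}
  C: {R2, R3}
  D: {R1, R2, R4, R5}
  E: {R1, R5}
No 2 sites suffice: every size-2 union leaves at least one demand point uncovered.
But {B, C, D} covers everything, so the minimum is 3.

3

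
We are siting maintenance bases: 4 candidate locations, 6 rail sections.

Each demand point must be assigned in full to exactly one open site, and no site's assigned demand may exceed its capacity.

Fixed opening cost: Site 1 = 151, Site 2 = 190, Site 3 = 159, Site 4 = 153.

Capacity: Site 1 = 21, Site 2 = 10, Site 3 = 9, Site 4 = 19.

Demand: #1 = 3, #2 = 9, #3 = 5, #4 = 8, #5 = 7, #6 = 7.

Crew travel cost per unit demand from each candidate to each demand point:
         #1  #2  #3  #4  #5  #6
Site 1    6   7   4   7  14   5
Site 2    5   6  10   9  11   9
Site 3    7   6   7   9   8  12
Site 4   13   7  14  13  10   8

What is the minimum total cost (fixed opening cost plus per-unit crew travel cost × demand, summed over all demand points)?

Open {Site 1, Site 4}; cheapest assignment that respects the capacities:
  Site 1 (cap 21, load 20): #3, #4, #6 — cost 5×4 + 8×7 + 7×5 = 111
  Site 4 (cap 19, load 19): #1, #2, #5 — cost 3×13 + 9×7 + 7×10 = 172
  Shipping 283, fixed 304 → total 587.
  Any other capacity-feasible assignment to {Site 1, Site 4} ships for at least 283.
Compare {Site 1, Site 3, Site 4}: its best feasible assignment gives total 728.
Compare {Site 1, Site 2, Site 4}: its best feasible assignment gives total 753.
Every other set of open sites that can feasibly serve all demand totals ≥ 728 even under its best assignment. Minimum: 587.

587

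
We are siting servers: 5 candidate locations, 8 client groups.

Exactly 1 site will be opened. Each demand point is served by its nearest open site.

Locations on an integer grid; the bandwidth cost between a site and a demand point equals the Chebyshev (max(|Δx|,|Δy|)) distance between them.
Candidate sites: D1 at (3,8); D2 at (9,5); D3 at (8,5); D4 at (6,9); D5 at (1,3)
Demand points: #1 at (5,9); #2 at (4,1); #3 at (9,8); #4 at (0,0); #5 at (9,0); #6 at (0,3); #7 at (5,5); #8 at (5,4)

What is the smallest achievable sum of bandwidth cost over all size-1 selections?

37

Open {D5}.
  #1→D5 6, #2→D5 3, #3→D5 8, #4→D5 3, #5→D5 8, #6→D5 1, #7→D5 4, #8→D5 4  ⇒ total 37.
Compare {D3}: total 38.
Compare {D1}: total 43.
No size-1 selection does better; minimum is 37.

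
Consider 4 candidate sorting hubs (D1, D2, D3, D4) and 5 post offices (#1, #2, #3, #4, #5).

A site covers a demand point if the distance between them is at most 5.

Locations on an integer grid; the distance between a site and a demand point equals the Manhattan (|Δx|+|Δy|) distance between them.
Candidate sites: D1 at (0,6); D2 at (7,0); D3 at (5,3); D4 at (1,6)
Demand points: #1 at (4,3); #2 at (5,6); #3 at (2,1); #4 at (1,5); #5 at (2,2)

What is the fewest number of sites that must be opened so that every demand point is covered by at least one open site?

2

Coverage sets (demand points within 5 of each site):
  D1: {#2, #4}
  D2: {}
  D3: {#1, #2, #3, #5}
  D4: {#2, #4, #5}
No single site covers all 5 demand points.
But {D1, D3} covers everything, so the minimum is 2.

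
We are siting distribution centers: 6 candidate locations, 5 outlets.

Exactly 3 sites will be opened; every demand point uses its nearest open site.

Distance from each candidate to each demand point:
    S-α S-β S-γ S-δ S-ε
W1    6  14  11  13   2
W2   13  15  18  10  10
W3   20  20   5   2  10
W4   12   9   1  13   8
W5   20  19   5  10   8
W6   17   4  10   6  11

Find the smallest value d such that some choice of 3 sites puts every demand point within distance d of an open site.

Open {W1, W3, W6}.
  Farthest demand point is S-α at distance 6 (to W1); all others are ≤ 6.
With {W1, W4, W6} the worst case is 6.
With {W1, W5, W6} the worst case is 6.
No size-3 selection achieves below 6.

6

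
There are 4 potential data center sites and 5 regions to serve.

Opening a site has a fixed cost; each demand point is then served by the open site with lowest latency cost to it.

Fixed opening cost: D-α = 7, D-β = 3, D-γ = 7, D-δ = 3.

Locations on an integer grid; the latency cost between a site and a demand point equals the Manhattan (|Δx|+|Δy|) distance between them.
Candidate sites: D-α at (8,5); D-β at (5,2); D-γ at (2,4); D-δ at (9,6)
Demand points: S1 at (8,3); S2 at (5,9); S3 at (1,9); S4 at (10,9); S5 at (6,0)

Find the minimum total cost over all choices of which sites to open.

Open {D-β, D-δ}: assign each demand point to its cheapest open site.
  S1→D-β 4, S2→D-β 7, S3→D-β 11, S4→D-δ 4, S5→D-β 3
  latency cost 29, fixed 6 → total 35.
Compare {D-β, D-γ, D-δ}: latency cost 24 + fixed 13 = 37.
Compare {D-δ}: latency cost 35 + fixed 3 = 38.
Compare {D-α, D-β}: latency cost 29 + fixed 10 = 39.
All other subsets cost ≥ 37. Minimum total cost: 35.

35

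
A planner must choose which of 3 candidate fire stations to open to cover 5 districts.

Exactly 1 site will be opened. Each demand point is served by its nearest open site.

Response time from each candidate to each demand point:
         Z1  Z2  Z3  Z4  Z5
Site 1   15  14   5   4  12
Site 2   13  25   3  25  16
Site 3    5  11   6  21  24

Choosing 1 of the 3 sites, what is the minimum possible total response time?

Open {Site 1}.
  Z1→Site 1 15, Z2→Site 1 14, Z3→Site 1 5, Z4→Site 1 4, Z5→Site 1 12  ⇒ total 50.
Compare {Site 3}: total 67.
Compare {Site 2}: total 82.

50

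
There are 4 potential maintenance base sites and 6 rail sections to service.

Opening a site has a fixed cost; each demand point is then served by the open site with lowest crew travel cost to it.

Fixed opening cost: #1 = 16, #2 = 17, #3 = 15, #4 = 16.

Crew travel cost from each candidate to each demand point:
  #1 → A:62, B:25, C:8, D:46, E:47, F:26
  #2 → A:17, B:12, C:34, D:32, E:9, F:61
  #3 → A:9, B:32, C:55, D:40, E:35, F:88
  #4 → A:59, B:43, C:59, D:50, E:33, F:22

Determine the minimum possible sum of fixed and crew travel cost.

137

Open {#1, #2}: assign each demand point to its cheapest open site.
  A→#2 17, B→#2 12, C→#1 8, D→#2 32, E→#2 9, F→#1 26
  crew travel cost 104, fixed 33 → total 137.
Compare {#1, #2, #3}: crew travel cost 96 + fixed 48 = 144.
Compare {#1, #2, #4}: crew travel cost 100 + fixed 49 = 149.
Compare {#1, #2, #3, #4}: crew travel cost 92 + fixed 64 = 156.
All other subsets cost ≥ 144. Minimum total cost: 137.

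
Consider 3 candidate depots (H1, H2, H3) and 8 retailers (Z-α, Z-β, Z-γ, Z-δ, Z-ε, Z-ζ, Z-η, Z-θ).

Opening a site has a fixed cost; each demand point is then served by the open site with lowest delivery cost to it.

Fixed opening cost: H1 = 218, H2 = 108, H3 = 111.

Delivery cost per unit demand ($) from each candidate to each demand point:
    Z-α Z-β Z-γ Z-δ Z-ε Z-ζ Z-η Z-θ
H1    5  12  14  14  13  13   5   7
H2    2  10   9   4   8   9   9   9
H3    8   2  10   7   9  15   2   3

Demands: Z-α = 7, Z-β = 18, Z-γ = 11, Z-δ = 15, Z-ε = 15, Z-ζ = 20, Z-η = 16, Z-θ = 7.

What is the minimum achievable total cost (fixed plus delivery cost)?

Open {H2, H3}: assign each demand point to its cheapest open site.
  Z-α→H2 7×2=14, Z-β→H3 18×2=36, Z-γ→H2 11×9=99, Z-δ→H2 15×4=60, Z-ε→H2 15×8=120, Z-ζ→H2 20×9=180, Z-η→H3 16×2=32, Z-θ→H3 7×3=21
  delivery cost 562, fixed 219 → total 781.
Compare {H3}: delivery cost 795 + fixed 111 = 906.
Compare {H2}: delivery cost 860 + fixed 108 = 968.
Compare {H1, H2, H3}: delivery cost 562 + fixed 437 = 999.
All other subsets cost ≥ 906. Minimum total cost: 781.

781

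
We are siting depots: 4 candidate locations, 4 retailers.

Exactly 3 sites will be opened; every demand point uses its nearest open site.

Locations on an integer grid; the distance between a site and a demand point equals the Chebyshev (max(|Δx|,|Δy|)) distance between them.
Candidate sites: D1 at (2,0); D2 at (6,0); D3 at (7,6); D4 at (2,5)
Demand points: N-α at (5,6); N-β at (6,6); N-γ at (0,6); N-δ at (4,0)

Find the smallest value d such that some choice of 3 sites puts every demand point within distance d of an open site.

2

Open {D1, D3, D4}.
  Farthest demand point is N-α at distance 2 (to D3); all others are ≤ 2.
With {D2, D3, D4} the worst case is 2.
With {D1, D2, D4} the worst case is 4.
No size-3 selection achieves below 2.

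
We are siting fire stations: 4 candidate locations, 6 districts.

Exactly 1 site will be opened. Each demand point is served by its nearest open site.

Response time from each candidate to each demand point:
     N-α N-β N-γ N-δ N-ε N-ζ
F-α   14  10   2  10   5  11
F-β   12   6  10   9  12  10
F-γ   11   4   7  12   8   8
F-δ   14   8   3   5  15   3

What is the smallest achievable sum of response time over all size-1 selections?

48

Open {F-δ}.
  N-α→F-δ 14, N-β→F-δ 8, N-γ→F-δ 3, N-δ→F-δ 5, N-ε→F-δ 15, N-ζ→F-δ 3  ⇒ total 48.
Compare {F-γ}: total 50.
Compare {F-α}: total 52.
No size-1 selection does better; minimum is 48.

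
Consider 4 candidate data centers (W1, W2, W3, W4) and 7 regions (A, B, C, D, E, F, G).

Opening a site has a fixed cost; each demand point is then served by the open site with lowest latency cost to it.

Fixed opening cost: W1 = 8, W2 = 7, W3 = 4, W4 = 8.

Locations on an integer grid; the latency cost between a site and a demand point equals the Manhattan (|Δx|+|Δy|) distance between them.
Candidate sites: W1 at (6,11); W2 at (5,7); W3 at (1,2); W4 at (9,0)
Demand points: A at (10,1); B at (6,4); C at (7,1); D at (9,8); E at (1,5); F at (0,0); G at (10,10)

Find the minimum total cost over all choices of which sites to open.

Open {W2, W3, W4}: assign each demand point to its cheapest open site.
  A→W4 2, B→W2 4, C→W4 3, D→W2 5, E→W3 3, F→W3 3, G→W2 8
  latency cost 28, fixed 19 → total 47.
Compare {W3, W4}: latency cost 37 + fixed 12 = 49.
Compare {W1, W3, W4}: latency cost 29 + fixed 20 = 49.
Compare {W2, W3}: latency cost 40 + fixed 11 = 51.
All other subsets cost ≥ 49. Minimum total cost: 47.

47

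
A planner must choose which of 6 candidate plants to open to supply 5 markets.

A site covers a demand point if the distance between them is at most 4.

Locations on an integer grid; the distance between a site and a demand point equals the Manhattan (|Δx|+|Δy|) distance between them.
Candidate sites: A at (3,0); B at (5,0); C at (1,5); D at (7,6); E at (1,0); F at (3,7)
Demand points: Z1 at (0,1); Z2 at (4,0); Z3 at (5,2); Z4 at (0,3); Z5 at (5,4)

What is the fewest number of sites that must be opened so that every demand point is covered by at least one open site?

2

Coverage sets (demand points within 4 of each site):
  A: {Z1, Z2, Z3}
  B: {Z2, Z3, Z5}
  C: {Z4}
  D: {Z5}
  E: {Z1, Z2, Z4}
  F: {}
No single site covers all 5 demand points.
But {B, E} covers everything, so the minimum is 2.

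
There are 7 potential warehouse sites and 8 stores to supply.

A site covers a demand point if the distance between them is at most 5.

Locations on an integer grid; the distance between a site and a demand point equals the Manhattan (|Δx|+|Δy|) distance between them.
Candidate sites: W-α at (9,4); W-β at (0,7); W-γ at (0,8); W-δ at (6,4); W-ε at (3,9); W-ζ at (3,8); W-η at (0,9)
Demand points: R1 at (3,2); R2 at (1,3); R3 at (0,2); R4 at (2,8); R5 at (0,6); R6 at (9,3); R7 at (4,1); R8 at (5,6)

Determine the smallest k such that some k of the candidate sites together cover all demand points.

Coverage sets (demand points within 5 of each site):
  W-α: {R6}
  W-β: {R2, R3, R4, R5}
  W-γ: {R4, R5}
  W-δ: {R1, R6, R7, R8}
  W-ε: {R4, R8}
  W-ζ: {R4, R5, R8}
  W-η: {R4, R5}
No single site covers all 8 demand points.
But {W-β, W-δ} covers everything, so the minimum is 2.

2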